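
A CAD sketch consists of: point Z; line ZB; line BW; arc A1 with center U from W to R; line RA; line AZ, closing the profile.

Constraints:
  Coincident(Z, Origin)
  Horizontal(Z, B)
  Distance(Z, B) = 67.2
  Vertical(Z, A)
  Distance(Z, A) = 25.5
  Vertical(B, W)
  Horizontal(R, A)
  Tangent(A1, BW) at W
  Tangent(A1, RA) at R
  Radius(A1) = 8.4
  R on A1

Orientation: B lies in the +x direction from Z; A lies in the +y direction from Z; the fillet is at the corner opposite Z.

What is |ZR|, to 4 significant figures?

64.09

Z is at the origin; ZB is horizontal with |ZB| = 67.2 and B on the +x side, so B = (67.20, 0.000). ZA is vertical with |ZA| = 25.5 and A on the +y side, so A = (0.000, 25.50). The virtual corner opposite Z is at (67.20, 25.50). Tangency of A1 to BW means the radius UW is perpendicular to BW and tangency of A1 to RA means the radius UR is perpendicular to RA, with radius 8.4, so the center U sits 8.4 in from both sides at U = (58.80, 17.10). That places the tangent points at W = (67.20, 17.10) on BW and R = (58.80, 25.50) on RA. Then |ZR| = |R − Z| = 64.09.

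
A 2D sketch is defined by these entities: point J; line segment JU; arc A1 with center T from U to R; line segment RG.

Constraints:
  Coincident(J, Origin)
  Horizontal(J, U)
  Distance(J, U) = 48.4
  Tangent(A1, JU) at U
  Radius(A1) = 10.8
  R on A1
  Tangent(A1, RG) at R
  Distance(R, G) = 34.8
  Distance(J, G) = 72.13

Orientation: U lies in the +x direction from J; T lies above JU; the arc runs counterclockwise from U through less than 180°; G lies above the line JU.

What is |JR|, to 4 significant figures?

60.34

Checks: |TU| = 10.80 ✓; |TR| = 10.80 ✓; ∠(TR, RG) = 90.00° ✓; |RG| = 34.80 ✓; |JG| = 72.13 ✓.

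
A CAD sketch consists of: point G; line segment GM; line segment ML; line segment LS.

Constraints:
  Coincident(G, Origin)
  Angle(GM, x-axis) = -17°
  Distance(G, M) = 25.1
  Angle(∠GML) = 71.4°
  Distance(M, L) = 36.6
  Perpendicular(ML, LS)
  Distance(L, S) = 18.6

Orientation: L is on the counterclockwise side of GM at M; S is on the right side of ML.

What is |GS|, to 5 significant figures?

51.132

∠GML = 71.4°, so ML runs at -17.0° + (180° − 71.4°) = 91.600° from the x-axis; with |ML| = 36.6, L = M + 36.6·(cos 91.600°, sin 91.600°) = (22.981, 29.247). The perpendicularity gives LS at right angles to ML; with |LS| = 18.6 on the right of ML, S = L + 18.6·(0.99961, 0.027922) = (41.574, 29.767). Then |GS| = |S − G| = 51.132.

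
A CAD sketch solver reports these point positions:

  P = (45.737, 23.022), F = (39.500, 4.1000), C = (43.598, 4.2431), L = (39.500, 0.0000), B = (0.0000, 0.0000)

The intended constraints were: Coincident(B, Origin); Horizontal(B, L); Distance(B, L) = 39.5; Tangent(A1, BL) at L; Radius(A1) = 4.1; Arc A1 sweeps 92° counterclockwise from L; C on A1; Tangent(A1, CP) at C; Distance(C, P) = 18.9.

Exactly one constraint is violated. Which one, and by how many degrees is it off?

Tangent(A1, CP) at C — off by 8.50°.

B = (0.00, 0.00) ✓; B.y = 0.00, L.y = 0.00 ✓; |BL| = 39.50 ✓; ∠(FL, LB) = 90.00° ✓; |FL| = 4.100 ✓; bearing(F→C) − bearing(F→L) = 92.00° ✓; |FC| = 4.100 ✓; ∠(FC, CP) = 98.50° ✗; |CP| = 18.90 ✓.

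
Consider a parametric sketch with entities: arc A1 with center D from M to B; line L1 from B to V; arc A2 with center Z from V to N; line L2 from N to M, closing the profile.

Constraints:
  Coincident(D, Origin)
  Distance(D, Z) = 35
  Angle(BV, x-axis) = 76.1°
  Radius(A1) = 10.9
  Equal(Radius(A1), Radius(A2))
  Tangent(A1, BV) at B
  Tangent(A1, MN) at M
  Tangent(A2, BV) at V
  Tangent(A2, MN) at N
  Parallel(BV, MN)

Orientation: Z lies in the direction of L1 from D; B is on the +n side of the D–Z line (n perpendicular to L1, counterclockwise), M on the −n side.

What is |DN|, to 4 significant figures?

36.66

The slot axis is L1's direction at 76.1°, so u = (cos 76.1°, sin 76.1°) = (0.2402, 0.9707) and n = (−sin 76.1°, cos 76.1°) = (-0.9707, 0.2402). D is at the origin and Z lies 35.0 along u from D, so Z = 35.0·u = (8.408, 33.98). Tangency of A1 to both parallel lines with radius 10.9 puts B and M at D ± 10.9·n: B = (-10.58, 2.618), M = (10.58, -2.618). Equal radii place V and N the same way about Z: V = Z + 10.9·n = (-2.173, 36.59), N = Z − 10.9·n = (18.99, 31.36). Then |DN| = |N − D| = 36.66.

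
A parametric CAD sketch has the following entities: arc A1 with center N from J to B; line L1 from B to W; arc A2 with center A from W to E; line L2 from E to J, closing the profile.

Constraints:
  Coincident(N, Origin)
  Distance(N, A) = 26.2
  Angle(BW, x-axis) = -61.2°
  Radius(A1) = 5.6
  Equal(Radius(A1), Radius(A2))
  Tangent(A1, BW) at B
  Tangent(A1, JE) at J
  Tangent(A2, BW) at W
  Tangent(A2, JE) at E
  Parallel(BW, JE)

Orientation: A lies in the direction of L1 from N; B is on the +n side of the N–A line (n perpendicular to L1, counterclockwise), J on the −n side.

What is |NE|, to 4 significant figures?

26.79

The slot axis is L1's direction at -61.2°, so u = (cos -61.2°, sin -61.2°) = (0.4818, -0.8763) and n = (−sin -61.2°, cos -61.2°) = (0.8763, 0.4818). N is at the origin and A lies 26.2 along u from N, so A = 26.2·u = (12.62, -22.96). Tangency of A1 to both parallel lines with radius 5.6 puts B and J at N ± 5.6·n: B = (4.907, 2.698), J = (-4.907, -2.698). Equal radii place W and E the same way about A: W = A + 5.6·n = (17.53, -20.26), E = A − 5.6·n = (7.715, -25.66). Then |NE| = |E − N| = 26.79.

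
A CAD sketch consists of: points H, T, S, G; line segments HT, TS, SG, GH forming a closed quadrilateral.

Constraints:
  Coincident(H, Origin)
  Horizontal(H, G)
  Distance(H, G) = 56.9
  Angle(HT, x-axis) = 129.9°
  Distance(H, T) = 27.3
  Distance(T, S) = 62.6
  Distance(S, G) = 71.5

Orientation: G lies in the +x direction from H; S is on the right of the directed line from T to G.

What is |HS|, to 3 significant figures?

39.9

H is at the origin; HG is horizontal with |HG| = 56.9 and G in +x, so G = (56.9, 0). HT runs at 129.9° with |HT| = 27.3, so T = (-17.5, 20.9). S is determined by |TS| = 62.6 and |SG| = 71.5 together: it lies at the intersection of circle(T, 62.6) and circle(G, 71.5). With |TG| = 77.3, the foot of the radical line on TG is 30.9 from T and the perpendicular offset is √(62.6² − 30.9²) = 54.4. Taking the right-of-TG solution: S = (-2.48, -39.8).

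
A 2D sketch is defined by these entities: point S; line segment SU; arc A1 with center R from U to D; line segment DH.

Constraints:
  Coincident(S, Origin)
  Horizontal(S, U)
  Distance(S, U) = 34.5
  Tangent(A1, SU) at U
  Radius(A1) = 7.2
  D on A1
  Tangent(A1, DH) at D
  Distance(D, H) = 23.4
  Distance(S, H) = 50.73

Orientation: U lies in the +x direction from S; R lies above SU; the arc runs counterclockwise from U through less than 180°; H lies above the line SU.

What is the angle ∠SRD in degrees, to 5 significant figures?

172.00°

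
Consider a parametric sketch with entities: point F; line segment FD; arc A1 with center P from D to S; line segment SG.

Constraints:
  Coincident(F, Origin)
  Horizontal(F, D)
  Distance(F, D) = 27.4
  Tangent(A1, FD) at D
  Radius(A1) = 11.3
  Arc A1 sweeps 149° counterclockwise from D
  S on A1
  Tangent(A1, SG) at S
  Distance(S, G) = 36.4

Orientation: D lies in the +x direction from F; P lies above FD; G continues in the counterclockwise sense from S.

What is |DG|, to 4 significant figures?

47.15

F is at the origin; FD is horizontal with |FD| = 27.4 and D on the +x side, so D = (27.40, 0.000). A1 meets FD tangentially, so PD is at right angles to FD, so P = D + (0, 11.3) = (27.40, 11.30). On A1, D sits at bearing -90° from P; a 149° counterclockwise sweep puts S at bearing 59°, so S = P + 11.3·(cos 59°, sin 59°) = (33.22, 20.99). Since A1 is tangent to SG there, PS ⟂ SG, so SG runs along (−sin 59°, cos 59°); with |SG| = 36.4, G = (2.019, 39.73). Then |DG| = |G − D| = 47.15.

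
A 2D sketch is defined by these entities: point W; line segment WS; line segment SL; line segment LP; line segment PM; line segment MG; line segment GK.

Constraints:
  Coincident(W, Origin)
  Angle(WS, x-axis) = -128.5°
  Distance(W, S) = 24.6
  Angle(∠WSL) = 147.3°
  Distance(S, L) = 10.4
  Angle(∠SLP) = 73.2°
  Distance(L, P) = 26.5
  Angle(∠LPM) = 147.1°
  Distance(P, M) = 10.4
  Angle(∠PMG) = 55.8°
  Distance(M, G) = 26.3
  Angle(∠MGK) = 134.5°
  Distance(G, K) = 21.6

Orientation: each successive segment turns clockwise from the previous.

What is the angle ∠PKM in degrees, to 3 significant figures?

9.57°

W is at the origin; WS runs at -128.5° with length 24.6, so S = (-15.3, -19.3). ∠WSL = 147.3° gives SL at -161° from the x-axis; with |SL| = 10.4, L = (-25.2, -22.6). ∠SLP = 73.2° gives LP at 92.0° from the x-axis; with |LP| = 26.5, P = (-26.1, 3.88). ∠LPM = 147.1° gives PM at 59.1° from the x-axis; with |PM| = 10.4, M = (-20.7, 12.8). ∠PMG = 55.8° gives MG at -65.1° from the x-axis; with |MG| = 26.3, G = (-9.67, -11.1). ∠MGK = 134.5° gives GK at -111° from the x-axis; with |GK| = 21.6, K = (-17.3, -31.3). Then cos ∠PKM = KP·KM / (|KP||KM|), giving 9.57°.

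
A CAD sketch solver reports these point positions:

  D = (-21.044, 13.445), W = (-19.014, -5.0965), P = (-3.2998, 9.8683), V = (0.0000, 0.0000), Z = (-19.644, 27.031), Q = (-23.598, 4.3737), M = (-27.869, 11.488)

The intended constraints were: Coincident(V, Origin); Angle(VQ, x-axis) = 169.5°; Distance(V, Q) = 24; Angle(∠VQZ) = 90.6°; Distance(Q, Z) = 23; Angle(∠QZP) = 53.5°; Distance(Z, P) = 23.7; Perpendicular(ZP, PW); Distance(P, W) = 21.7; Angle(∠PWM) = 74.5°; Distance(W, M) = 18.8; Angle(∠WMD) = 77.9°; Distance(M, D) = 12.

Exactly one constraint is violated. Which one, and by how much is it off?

Distance(M, D) = 12 — off by 4.90.

V = (0.00, 0.00) ✓; VQ at 169.5° ✓; |VQ| = 24.00 ✓; ∠VQZ = 90.60° ✓; |QZ| = 23.00 ✓; ∠QZP = 53.50° ✓; |ZP| = 23.70 ✓; ∠(ZP, PW) = 90.00° ✓; |PW| = 21.70 ✓; ∠PWM = 74.50° ✓; |WM| = 18.80 ✓; ∠WMD = 77.90° ✓; |MD| = 7.100 ✗.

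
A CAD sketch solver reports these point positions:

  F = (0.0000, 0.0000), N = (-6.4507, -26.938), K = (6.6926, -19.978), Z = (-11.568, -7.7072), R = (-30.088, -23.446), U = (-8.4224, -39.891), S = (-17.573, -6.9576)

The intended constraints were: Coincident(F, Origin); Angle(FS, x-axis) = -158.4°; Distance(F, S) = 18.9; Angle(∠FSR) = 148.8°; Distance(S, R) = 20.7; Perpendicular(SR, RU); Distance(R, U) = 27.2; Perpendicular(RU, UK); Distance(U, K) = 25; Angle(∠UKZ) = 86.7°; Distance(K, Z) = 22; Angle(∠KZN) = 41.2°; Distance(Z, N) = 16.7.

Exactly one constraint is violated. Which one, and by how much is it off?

Distance(Z, N) = 16.7 — off by 3.20.

F = (0.00, 0.00) ✓; FS at -158.4° ✓; |FS| = 18.90 ✓; ∠FSR = 148.8° ✓; |SR| = 20.70 ✓; ∠(SR, RU) = 90.00° ✓; |RU| = 27.20 ✓; ∠(RU, UK) = 90.00° ✓; |UK| = 25.00 ✓; ∠UKZ = 86.70° ✓; |KZ| = 22.00 ✓; ∠KZN = 41.20° ✓; |ZN| = 19.90 ✗.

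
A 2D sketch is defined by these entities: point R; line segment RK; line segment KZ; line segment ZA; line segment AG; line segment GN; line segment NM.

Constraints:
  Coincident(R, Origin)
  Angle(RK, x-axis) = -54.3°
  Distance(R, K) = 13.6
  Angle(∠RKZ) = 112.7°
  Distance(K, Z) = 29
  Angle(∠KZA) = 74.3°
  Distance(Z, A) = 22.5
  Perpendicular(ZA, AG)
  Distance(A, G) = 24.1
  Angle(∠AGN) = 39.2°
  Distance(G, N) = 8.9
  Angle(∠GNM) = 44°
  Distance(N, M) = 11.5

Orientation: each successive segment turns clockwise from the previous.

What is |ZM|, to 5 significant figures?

33.841

R is at the origin; RK runs at -54.3° with length 13.6, so K = (7.9362, -11.044). ∠RKZ = 112.7° gives KZ at -121.60° from the x-axis; with |KZ| = 29.0, Z = (-7.2594, -35.744). ∠KZA = 74.3° gives ZA at 132.70° from the x-axis; with |ZA| = 22.5, A = (-22.518, -19.209). ZA is perpendicular to AG, so AG runs at 42.700°; with |AG| = 24.1, G = (-4.8066, -2.8652). ∠AGN = 39.2° gives GN at -98.100° from the x-axis; with |GN| = 8.9, N = (-6.0606, -11.676). ∠GNM = 44.0° gives NM at 125.90° from the x-axis; with |NM| = 11.5, M = (-12.804, -2.3609). Then |ZM| = |M − Z| = 33.841.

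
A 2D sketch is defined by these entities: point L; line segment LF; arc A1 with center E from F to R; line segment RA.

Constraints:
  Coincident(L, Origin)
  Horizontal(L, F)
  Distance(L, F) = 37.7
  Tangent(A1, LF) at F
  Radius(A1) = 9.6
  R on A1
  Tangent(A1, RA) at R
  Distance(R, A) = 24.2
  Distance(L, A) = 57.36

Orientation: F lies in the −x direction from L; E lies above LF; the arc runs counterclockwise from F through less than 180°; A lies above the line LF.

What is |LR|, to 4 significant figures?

34.23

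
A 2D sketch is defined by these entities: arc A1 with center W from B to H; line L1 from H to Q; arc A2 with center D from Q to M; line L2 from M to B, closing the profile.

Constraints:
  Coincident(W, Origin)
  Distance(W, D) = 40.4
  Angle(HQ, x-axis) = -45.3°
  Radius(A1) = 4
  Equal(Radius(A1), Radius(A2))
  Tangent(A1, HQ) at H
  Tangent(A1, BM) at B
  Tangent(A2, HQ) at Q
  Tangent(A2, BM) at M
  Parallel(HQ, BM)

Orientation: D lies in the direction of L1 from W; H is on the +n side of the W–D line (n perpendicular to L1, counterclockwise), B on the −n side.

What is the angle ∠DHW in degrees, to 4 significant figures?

84.35°

The slot axis is L1's direction at -45.3°, so u = (cos -45.3°, sin -45.3°) = (0.7034, -0.7108) and n = (−sin -45.3°, cos -45.3°) = (0.7108, 0.7034). W is at the origin and D lies 40.4 along u from W, so D = 40.4·u = (28.42, -28.72). Tangency of A1 to both parallel lines with radius 4.0 puts H and B at W ± 4.0·n: H = (2.843, 2.814), B = (-2.843, -2.814). Then cos ∠DHW = HD·HW / (|HD||HW|), giving 84.35°.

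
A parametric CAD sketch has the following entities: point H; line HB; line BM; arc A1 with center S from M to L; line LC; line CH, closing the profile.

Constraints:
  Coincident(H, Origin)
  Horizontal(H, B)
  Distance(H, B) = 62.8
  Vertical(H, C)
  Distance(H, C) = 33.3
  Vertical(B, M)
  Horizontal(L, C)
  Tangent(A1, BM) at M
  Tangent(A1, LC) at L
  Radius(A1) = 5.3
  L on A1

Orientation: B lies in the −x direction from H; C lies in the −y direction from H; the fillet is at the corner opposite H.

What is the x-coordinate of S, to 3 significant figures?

-57.5

HC is vertical with |HC| = 33.3 and C on the −y side, so C = (0.00, -33.3). The virtual corner opposite H is at (-62.8, -33.3). A1 meets BM tangentially, so SM is at right angles to BM and A1 meets LC tangentially, so SL is at right angles to LC, with radius 5.3, so the center S sits 5.3 in from both sides at S = (-57.5, -28.0). So S.x = -57.5.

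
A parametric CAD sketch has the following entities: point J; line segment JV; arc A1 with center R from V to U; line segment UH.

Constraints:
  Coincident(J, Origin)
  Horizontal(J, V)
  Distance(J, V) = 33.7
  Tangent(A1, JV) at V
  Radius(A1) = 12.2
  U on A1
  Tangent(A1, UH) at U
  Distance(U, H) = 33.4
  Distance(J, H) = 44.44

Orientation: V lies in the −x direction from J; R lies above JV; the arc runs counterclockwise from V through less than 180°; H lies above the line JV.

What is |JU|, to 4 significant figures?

23.78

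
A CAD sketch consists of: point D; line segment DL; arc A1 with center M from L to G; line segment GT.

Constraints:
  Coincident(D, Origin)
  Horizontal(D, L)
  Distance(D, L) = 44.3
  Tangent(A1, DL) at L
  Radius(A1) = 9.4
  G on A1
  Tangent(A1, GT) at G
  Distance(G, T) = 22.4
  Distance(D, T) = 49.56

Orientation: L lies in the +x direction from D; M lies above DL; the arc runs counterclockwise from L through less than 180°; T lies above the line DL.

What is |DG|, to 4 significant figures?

53.79

D is at the origin; DL is horizontal with |DL| = 44.3 and L on the +x side, so L = (44.30, 0.000). The tangent condition forces ML to be normal to DL, so M = L + (0, 9.4) = (44.30, 9.400). Since MG ⟂ GT (tangency), |MT| = √(9.4² + 22.4²) = 24.29 regardless of where G sits on A1. So T lies on both circle(D, 49.56) and circle(M, 24.29); the above-DL intersection is T = (37.28, 32.66). G is the foot of the tangent from T: G = (51.55, 15.39).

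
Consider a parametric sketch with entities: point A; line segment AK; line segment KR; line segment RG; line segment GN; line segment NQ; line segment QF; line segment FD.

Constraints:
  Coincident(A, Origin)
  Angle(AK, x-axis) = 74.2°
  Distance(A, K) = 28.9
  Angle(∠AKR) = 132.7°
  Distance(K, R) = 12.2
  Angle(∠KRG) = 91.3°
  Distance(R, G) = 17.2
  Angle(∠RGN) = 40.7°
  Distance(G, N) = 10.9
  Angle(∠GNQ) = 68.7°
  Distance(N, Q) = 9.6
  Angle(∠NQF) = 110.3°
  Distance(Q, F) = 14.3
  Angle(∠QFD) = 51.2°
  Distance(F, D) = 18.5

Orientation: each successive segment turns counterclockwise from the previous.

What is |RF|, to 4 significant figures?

20.08

A is at the origin; AK runs at 74.2° with length 28.9, so K = (7.869, 27.81). ∠AKR = 132.7° gives KR at 121.5° from the x-axis; with |KR| = 12.2, R = (1.494, 38.21). ∠KRG = 91.3° gives RG at -149.8° from the x-axis; with |RG| = 17.2, G = (-13.37, 29.56). ∠RGN = 40.7° gives GN at -10.50° from the x-axis; with |GN| = 10.9, N = (-2.654, 27.57). ∠GNQ = 68.7° gives NQ at 100.8° from the x-axis; with |NQ| = 9.6, Q = (-4.452, 37.00). ∠NQF = 110.3° gives QF at 170.5° from the x-axis; with |QF| = 14.3, F = (-18.56, 39.36). Then |RF| = |F − R| = 20.08.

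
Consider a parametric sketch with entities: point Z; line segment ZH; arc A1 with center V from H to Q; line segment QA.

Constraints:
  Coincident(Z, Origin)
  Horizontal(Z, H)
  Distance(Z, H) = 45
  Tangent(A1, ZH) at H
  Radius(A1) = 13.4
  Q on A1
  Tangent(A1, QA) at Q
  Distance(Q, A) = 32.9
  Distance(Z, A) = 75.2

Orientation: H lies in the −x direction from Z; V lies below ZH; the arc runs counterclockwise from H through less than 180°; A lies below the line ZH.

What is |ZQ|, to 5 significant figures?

59.792

Z is at the origin; Z and H share the same y with |ZH| = 45.0 and H on the −x side, so H = (-45.000, 0.0000). A1 meets ZH tangentially, so VH is at right angles to ZH, so V = H + (0, -13.4) = (-45.000, -13.400). Since VQ ⟂ QA (tangency), |VA| = √(13.4² + 32.9²) = 35.524 regardless of where Q sits on A1. So A lies on both circle(Z, 75.2) and circle(V, 35.524); the below-ZH intersection is A = (-59.685, -45.747). Q is the foot of the tangent from A: Q = (-58.390, -12.873).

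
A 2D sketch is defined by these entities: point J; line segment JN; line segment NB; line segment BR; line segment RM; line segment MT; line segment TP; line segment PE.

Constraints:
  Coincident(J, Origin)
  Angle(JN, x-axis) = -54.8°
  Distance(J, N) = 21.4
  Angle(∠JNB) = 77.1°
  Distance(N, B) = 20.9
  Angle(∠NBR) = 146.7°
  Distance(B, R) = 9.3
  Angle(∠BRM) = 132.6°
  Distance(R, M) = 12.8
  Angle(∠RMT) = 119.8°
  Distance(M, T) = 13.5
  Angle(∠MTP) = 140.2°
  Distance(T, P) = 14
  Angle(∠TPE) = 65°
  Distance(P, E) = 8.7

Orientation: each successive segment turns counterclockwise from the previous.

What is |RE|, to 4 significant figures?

22.80

J is at the origin; JN runs at -54.8° with length 21.4, so N = (12.34, -17.49). ∠JNB = 77.1° gives NB at 48.10° from the x-axis; with |NB| = 20.9, B = (26.29, -1.931). ∠NBR = 146.7° gives BR at 81.40° from the x-axis; with |BR| = 9.3, R = (27.68, 7.265). ∠BRM = 132.6° gives RM at 128.8° from the x-axis; with |RM| = 12.8, M = (19.66, 17.24). ∠RMT = 119.8° gives MT at -171.0° from the x-axis; with |MT| = 13.5, T = (6.330, 15.13). ∠MTP = 140.2° gives TP at -131.2° from the x-axis; with |TP| = 14.0, P = (-2.892, 4.594). ∠TPE = 65.0° gives PE at -16.20° from the x-axis; with |PE| = 8.7, E = (5.463, 2.167). Then |RE| = |E − R| = 22.80.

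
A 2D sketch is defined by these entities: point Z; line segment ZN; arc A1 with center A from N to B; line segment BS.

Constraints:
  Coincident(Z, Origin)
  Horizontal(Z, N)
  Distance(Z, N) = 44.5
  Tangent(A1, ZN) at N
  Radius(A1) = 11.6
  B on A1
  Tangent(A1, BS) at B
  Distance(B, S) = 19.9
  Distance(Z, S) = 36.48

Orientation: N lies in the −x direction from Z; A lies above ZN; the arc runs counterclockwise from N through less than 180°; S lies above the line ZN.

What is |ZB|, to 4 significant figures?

34.54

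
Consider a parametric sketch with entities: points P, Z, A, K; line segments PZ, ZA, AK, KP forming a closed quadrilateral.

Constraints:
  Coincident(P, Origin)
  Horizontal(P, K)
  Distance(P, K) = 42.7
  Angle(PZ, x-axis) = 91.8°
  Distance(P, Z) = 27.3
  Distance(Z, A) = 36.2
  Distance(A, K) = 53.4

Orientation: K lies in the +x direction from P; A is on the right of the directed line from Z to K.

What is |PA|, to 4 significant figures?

12.74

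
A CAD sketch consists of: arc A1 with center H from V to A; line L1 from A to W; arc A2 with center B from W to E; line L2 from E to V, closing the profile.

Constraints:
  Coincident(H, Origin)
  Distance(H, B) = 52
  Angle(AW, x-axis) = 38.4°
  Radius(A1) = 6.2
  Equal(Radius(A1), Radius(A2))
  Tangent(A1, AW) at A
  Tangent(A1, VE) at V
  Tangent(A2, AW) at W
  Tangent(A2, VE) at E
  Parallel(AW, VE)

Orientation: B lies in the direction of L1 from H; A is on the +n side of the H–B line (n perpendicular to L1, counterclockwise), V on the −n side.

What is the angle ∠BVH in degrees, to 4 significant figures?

83.20°

H is at the origin and B lies 52.0 along u from H, so B = 52.0·u = (40.75, 32.30). Tangency of A1 to both parallel lines with radius 6.2 puts A and V at H ± 6.2·n: A = (-3.851, 4.859), V = (3.851, -4.859). Then cos ∠BVH = VB·VH / (|VB||VH|), giving 83.20°.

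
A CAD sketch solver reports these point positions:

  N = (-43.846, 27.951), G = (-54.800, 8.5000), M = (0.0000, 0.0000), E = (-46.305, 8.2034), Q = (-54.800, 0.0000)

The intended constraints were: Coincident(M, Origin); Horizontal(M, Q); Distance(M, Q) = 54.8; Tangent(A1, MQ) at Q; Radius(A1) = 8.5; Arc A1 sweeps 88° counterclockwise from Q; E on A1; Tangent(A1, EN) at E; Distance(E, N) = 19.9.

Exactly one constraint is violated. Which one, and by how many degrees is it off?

Tangent(A1, EN) at E — off by 5.10°.

M = (0.00, 0.00) ✓; M.y = 0.00, Q.y = 0.00 ✓; |MQ| = 54.80 ✓; ∠(GQ, QM) = 90.00° ✓; |GQ| = 8.500 ✓; bearing(G→E) − bearing(G→Q) = 88.00° ✓; |GE| = 8.500 ✓; ∠(GE, EN) = 95.10° ✗; |EN| = 19.90 ✓.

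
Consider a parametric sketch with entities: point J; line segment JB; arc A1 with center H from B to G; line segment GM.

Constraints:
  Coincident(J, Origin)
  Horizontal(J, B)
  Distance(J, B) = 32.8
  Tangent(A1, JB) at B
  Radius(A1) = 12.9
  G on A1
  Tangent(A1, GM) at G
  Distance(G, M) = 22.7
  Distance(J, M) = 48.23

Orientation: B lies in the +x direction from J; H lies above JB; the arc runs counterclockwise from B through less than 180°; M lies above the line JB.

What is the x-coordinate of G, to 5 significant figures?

42.902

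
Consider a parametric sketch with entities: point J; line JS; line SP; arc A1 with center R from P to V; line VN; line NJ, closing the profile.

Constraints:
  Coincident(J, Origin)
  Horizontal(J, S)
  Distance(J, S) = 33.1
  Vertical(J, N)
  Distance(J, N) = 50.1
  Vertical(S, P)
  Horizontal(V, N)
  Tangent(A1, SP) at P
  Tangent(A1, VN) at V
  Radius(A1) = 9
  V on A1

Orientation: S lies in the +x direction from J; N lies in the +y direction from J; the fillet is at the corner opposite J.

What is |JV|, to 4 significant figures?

55.60

J is at the origin; JS is horizontal with |JS| = 33.1 and S on the +x side, so S = (33.10, 0.000). J and N share the same x with |JN| = 50.1 and N on the +y side, so N = (0.000, 50.10). The virtual corner opposite J is at (33.10, 50.10). A1 meets SP tangentially, so RP is at right angles to SP and tangency of A1 to VN means the radius RV is perpendicular to VN, with radius 9.0, so the center R sits 9.0 in from both sides at R = (24.10, 41.10). That places the tangent points at P = (33.10, 41.10) on SP and V = (24.10, 50.10) on VN. Then |JV| = |V − J| = 55.60.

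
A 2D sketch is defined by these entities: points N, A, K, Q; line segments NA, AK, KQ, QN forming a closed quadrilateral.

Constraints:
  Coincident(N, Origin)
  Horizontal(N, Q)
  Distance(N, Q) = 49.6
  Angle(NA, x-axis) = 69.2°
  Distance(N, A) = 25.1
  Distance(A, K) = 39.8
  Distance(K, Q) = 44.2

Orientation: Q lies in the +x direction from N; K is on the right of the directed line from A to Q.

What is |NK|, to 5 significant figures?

18.427

Checks: |AK| = 39.80 ✓; |KQ| = 44.20 ✓.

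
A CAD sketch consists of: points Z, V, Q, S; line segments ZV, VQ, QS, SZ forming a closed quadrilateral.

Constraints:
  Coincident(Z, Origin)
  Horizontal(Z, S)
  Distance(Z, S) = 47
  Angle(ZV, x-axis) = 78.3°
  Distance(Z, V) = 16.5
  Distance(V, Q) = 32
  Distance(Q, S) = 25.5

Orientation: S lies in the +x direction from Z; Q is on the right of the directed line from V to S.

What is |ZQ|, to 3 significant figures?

24.8

Checks: |VQ| = 32.00 ✓; |QS| = 25.50 ✓.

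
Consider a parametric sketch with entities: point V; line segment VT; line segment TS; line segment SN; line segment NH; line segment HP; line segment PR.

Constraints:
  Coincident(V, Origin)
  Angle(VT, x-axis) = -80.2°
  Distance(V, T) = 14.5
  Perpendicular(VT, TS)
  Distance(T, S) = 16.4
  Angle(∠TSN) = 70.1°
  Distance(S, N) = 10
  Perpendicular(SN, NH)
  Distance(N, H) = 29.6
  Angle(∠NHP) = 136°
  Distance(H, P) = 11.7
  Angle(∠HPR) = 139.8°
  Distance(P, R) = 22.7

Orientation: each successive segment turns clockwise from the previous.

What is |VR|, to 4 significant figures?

49.84

V is at the origin; VT runs at -80.2° with length 14.5, so T = (2.468, -14.29). The perpendicularity gives TS at right angles to VT, so TS runs at -170.2°; with |TS| = 16.4, S = (-13.69, -17.08). ∠TSN = 70.1° gives SN at 79.90° from the x-axis; with |SN| = 10.0, N = (-11.94, -7.235). SN ⟂ NH, so NH runs at -10.10°; with |NH| = 29.6, H = (17.20, -12.43). ∠NHP = 136.0° gives HP at -54.10° from the x-axis; with |HP| = 11.7, P = (24.06, -21.90). ∠HPR = 139.8° gives PR at -94.30° from the x-axis; with |PR| = 22.7, R = (22.36, -44.54). Then |VR| = |R − V| = 49.84.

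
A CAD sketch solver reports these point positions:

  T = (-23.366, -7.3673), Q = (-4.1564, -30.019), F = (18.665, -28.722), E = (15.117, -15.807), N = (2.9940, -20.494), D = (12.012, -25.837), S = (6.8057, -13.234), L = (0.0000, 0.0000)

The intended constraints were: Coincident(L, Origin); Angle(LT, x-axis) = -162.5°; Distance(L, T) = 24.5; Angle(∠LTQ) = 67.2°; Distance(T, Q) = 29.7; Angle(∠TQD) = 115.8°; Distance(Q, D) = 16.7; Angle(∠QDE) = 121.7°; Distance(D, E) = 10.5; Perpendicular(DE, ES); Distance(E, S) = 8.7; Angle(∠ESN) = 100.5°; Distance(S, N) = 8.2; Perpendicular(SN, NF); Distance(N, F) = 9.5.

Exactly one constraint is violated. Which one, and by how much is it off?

Distance(N, F) = 9.5 — off by 8.20.

L = (0.00, 0.00) ✓; LT at -162.5° ✓; |LT| = 24.50 ✓; ∠LTQ = 67.20° ✓; |TQ| = 29.70 ✓; ∠TQD = 115.8° ✓; |QD| = 16.70 ✓; ∠QDE = 121.7° ✓; |DE| = 10.50 ✓; ∠(DE, ES) = 90.00° ✓; |ES| = 8.700 ✓; ∠ESN = 100.5° ✓; |SN| = 8.200 ✓; ∠(SN, NF) = 90.00° ✓; |NF| = 17.70 ✗.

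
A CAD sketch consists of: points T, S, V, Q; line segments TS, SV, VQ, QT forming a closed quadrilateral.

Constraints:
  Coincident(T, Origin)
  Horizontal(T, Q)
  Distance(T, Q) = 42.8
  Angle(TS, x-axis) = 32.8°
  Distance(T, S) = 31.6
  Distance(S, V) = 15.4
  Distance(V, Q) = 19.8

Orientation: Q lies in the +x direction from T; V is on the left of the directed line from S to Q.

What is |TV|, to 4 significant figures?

46.18

Checks: |SV| = 15.40 ✓; |VQ| = 19.80 ✓.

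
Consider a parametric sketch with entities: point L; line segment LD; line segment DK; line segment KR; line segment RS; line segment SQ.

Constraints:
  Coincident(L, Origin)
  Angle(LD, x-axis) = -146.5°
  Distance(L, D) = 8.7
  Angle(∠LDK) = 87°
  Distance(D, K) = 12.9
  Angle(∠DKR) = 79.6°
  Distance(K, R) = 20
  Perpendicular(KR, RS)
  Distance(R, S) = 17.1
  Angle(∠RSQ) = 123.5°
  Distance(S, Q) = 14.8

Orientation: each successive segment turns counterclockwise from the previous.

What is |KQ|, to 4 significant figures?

26.40

L is at the origin; LD runs at -146.5° with length 8.7, so D = (-7.255, -4.802). ∠LDK = 87.0° gives DK at -53.50° from the x-axis; with |DK| = 12.9, K = (0.4184, -15.17). ∠DKR = 79.6° gives KR at 46.90° from the x-axis; with |KR| = 20.0, R = (14.08, -0.5684). The perpendicularity gives RS at right angles to KR, so RS runs at 136.9°; with |RS| = 17.1, S = (1.598, 11.12). ∠RSQ = 123.5° gives SQ at -166.6° from the x-axis; with |SQ| = 14.8, Q = (-12.80, 7.686). Then |KQ| = |Q − K| = 26.40.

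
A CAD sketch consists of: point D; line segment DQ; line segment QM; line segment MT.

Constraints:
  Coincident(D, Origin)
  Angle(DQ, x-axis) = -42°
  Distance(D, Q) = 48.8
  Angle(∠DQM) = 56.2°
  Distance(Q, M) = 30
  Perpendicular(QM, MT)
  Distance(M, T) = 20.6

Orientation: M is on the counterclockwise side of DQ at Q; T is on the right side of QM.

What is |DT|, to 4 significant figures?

61.22

D is at the origin; DQ runs at -42.0° with length 48.8, so Q = 48.8·(cos -42.0°, sin -42.0°) = (36.27, -32.65). ∠DQM = 56.2°, so QM runs at -42.0° + (180° − 56.2°) = 81.80° from the x-axis; with |QM| = 30.0, M = Q + 30.0·(cos 81.80°, sin 81.80°) = (40.54, -2.960). The perpendicularity gives MT at right angles to QM; with |MT| = 20.6 on the right of QM, T = M + 20.6·(0.9898, -0.1426) = (60.93, -5.898). Then |DT| = |T − D| = 61.22.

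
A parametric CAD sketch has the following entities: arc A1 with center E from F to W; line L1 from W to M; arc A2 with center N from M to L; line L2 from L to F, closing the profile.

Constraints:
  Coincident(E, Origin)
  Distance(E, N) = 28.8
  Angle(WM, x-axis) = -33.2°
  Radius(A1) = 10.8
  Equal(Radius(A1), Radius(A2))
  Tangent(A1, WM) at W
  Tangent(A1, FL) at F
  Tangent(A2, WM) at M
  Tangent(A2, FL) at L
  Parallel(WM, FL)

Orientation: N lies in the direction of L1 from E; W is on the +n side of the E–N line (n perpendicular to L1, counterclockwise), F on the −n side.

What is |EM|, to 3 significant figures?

30.8

Tangency of A1 to both parallel lines with radius 10.8 puts W and F at E ± 10.8·n: W = (5.91, 9.04), F = (-5.91, -9.04). Equal radii place M and L the same way about N: M = N + 10.8·n = (30.0, -6.73), L = N − 10.8·n = (18.2, -24.8). Then |EM| = |M − E| = 30.8.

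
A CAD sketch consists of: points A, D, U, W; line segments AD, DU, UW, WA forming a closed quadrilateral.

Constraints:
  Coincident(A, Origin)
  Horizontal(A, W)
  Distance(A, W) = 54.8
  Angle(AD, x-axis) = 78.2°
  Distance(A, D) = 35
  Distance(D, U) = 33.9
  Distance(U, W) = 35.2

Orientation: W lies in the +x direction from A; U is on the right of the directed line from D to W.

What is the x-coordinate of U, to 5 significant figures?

19.709

A is at the origin; AW is horizontal with |AW| = 54.8 and W in +x, so W = (54.8, 0). AD runs at 78.2° with |AD| = 35.0, so D = (7.1574, 34.260). U is determined by |DU| = 33.9 and |UW| = 35.2 together: it lies at the intersection of circle(D, 33.9) and circle(W, 35.2). With |DW| = 58.682, the foot of the radical line on DW is 28.576 from D and the perpendicular offset is √(33.9² − 28.576²) = 18.238. Taking the right-of-DW solution: U = (19.709, 2.7697).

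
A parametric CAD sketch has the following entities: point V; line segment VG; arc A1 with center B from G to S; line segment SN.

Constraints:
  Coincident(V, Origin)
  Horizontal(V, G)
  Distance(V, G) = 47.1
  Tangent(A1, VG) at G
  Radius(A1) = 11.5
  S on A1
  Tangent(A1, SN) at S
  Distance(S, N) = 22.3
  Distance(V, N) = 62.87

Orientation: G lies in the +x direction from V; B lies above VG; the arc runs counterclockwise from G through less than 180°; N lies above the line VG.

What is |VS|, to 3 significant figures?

60.0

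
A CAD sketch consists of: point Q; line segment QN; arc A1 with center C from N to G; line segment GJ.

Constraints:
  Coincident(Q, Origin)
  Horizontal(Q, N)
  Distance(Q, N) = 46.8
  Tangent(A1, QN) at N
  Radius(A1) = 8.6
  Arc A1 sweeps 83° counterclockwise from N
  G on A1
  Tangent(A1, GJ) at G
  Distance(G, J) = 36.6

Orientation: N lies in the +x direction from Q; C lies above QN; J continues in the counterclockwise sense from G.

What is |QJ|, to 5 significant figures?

74.169

Q is at the origin; Q and N share the same y with |QN| = 46.8 and N on the +x side, so N = (46.800, 0.0000). A1 meets QN tangentially, so CN is at right angles to QN, so C = N + (0, 8.6) = (46.800, 8.6000). On A1, N sits at bearing -90° from C; an 83° counterclockwise sweep puts G at bearing -7°, so G = C + 8.6·(cos -7°, sin -7°) = (55.336, 7.5519). A1 meets GJ tangentially, so CG is at right angles to GJ, so GJ runs along (−sin -7°, cos -7°); with |GJ| = 36.6, J = (59.796, 43.879). Then |QJ| = |J − Q| = 74.169.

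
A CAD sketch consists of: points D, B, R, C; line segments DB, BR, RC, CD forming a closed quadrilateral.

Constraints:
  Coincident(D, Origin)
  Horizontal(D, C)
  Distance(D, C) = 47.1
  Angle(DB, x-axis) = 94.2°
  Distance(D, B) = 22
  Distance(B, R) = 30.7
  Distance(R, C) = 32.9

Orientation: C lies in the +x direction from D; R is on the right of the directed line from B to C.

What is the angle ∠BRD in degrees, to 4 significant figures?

42.19°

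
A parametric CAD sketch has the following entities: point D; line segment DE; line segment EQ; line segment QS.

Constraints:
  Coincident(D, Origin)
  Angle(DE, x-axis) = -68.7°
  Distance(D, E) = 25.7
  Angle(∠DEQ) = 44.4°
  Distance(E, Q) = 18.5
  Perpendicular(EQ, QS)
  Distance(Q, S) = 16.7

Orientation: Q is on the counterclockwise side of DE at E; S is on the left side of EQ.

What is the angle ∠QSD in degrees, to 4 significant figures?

173.9°

D is at the origin; DE runs at -68.7° with length 25.7, so E = 25.7·(cos -68.7°, sin -68.7°) = (9.336, -23.94). ∠DEQ = 44.4°, so EQ runs at -68.7° + (180° − 44.4°) = 66.90° from the x-axis; with |EQ| = 18.5, Q = E + 18.5·(cos 66.90°, sin 66.90°) = (16.59, -6.928). EQ ⟂ QS; with |QS| = 16.7 on the left of EQ, S = Q + 16.7·(-0.9198, 0.3923) = (1.233, -0.3757). Then cos ∠QSD = SQ·SD / (|SQ||SD|), giving 173.9°.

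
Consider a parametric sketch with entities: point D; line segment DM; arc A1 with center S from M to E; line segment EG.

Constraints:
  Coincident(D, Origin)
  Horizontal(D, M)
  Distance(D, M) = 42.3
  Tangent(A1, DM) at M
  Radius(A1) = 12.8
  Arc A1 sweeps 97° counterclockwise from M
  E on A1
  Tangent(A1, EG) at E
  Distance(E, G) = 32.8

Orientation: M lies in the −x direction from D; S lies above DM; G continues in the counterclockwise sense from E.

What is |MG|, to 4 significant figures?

47.72

D is at the origin; DM is horizontal with |DM| = 42.3 and M on the −x side, so M = (-42.30, 0.000). The tangent condition forces SM to be normal to DM, so S = M + (0, 12.8) = (-42.30, 12.80). On A1, M sits at bearing -90° from S; a 97° counterclockwise sweep puts E at bearing 7°, so E = S + 12.8·(cos 7°, sin 7°) = (-29.60, 14.36). Since A1 is tangent to EG there, SE ⟂ EG, so EG runs along (−sin 7°, cos 7°); with |EG| = 32.8, G = (-33.59, 46.92). Then |MG| = |G − M| = 47.72.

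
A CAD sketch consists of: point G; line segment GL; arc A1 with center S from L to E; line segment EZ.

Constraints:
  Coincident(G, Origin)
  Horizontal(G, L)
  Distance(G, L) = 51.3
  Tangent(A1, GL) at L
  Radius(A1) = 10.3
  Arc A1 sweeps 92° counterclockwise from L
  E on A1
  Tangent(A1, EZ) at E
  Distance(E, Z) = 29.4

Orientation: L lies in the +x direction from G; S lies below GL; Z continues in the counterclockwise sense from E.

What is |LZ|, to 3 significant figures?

41.1

G is at the origin; GL is horizontal with |GL| = 51.3 and L on the +x side, so L = (51.3, 0.00). Since A1 is tangent to GL there, SL ⟂ GL, so S = L + (0, -10.3) = (51.3, -10.3). On A1, L sits at bearing 90° from S; a 92° counterclockwise sweep puts E at bearing 182°, so E = S + 10.3·(cos 182°, sin 182°) = (41.0, -10.7). The tangent condition forces SE to be normal to EZ, so EZ runs along (−sin 182°, cos 182°); with |EZ| = 29.4, Z = (42.0, -40.0). Then |LZ| = |Z − L| = 41.1.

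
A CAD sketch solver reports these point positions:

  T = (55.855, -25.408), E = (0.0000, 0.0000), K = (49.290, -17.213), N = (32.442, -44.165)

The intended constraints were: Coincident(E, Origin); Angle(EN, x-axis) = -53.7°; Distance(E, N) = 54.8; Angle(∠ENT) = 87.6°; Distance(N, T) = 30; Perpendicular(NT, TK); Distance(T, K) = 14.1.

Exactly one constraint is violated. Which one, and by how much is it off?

Distance(T, K) = 14.1 — off by 3.60.

E = (0.00, 0.00) ✓; EN at -53.70° ✓; |EN| = 54.80 ✓; ∠ENT = 87.60° ✓; |NT| = 30.00 ✓; ∠(NT, TK) = 90.00° ✓; |TK| = 10.50 ✗.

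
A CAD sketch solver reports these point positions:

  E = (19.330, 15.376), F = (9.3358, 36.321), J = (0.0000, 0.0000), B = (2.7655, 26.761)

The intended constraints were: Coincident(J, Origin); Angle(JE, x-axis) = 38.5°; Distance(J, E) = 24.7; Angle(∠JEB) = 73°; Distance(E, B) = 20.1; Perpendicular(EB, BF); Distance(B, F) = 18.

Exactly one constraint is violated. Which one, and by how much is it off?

Distance(B, F) = 18 — off by 6.40.

J = (0.00, 0.00) ✓; JE at 38.50° ✓; |JE| = 24.70 ✓; ∠JEB = 73.00° ✓; |EB| = 20.10 ✓; ∠(EB, BF) = 90.00° ✓; |BF| = 11.60 ✗.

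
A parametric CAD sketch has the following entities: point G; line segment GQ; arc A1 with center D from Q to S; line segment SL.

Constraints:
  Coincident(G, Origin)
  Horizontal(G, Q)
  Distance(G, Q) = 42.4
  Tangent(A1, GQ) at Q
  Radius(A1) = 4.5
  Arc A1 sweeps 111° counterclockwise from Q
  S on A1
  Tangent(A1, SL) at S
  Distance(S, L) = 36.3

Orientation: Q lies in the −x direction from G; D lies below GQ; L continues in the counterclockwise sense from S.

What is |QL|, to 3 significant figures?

41.0

G is at the origin; G and Q share the same y with |GQ| = 42.4 and Q on the −x side, so Q = (-42.4, 0.00). Tangency of A1 to GQ means the radius DQ is perpendicular to GQ, so D = Q + (0, -4.5) = (-42.4, -4.50). On A1, Q sits at bearing 90° from D; a 111° counterclockwise sweep puts S at bearing 201°, so S = D + 4.5·(cos 201°, sin 201°) = (-46.6, -6.11). A1 meets SL tangentially, so DS is at right angles to SL, so SL runs along (−sin 201°, cos 201°); with |SL| = 36.3, L = (-33.6, -40.0). Then |QL| = |L − Q| = 41.0.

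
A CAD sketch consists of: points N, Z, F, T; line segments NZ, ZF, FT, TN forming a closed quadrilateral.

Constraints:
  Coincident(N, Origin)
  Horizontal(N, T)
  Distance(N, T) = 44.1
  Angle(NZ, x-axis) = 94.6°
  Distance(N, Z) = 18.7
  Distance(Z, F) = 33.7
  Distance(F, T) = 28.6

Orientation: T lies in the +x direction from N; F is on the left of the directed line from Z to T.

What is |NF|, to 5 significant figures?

40.597

Checks: |ZF| = 33.70 ✓; |FT| = 28.60 ✓.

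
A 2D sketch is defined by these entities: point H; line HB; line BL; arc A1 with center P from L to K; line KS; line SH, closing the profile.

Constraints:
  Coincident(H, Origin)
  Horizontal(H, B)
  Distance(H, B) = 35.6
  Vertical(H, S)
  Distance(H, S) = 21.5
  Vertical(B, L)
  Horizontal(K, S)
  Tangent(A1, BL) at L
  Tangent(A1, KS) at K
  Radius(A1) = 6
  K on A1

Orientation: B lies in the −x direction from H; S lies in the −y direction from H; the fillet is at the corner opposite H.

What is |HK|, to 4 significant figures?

36.58

H is at the origin; H and B share the same y with |HB| = 35.6 and B on the −x side, so B = (-35.60, 0.000). H and S share the same x with |HS| = 21.5 and S on the −y side, so S = (0.000, -21.50). The virtual corner opposite H is at (-35.60, -21.50). Tangency of A1 to BL means the radius PL is perpendicular to BL and tangency of A1 to KS means the radius PK is perpendicular to KS, with radius 6.0, so the center P sits 6.0 in from both sides at P = (-29.60, -15.50). That places the tangent points at L = (-35.60, -15.50) on BL and K = (-29.60, -21.50) on KS. Then |HK| = |K − H| = 36.58.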